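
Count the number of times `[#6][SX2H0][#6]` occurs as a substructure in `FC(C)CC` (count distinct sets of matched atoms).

0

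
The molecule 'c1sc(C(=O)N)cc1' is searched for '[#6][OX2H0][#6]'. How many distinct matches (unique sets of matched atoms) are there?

0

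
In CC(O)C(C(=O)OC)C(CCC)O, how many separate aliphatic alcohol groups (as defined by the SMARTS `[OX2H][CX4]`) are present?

2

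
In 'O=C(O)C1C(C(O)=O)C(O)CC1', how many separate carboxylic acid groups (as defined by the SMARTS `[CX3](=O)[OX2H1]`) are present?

2

[CX3](=O)[OX2H1] is the SMARTS for a carboxylic acid: an sp2 carbon double-bonded to O and single-bonded to an -OH oxygen.
The molecule carries 2 separate instances of a carboxylic acid group (-C(=O)OH) meeting every constraint; each maps to a distinct set of atoms, giving 2 matches.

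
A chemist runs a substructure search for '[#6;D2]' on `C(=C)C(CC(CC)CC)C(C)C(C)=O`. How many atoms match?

4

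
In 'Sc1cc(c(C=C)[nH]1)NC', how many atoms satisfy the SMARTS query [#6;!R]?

3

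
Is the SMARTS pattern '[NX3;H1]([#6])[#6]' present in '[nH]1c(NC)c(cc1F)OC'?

Yes

The pattern [NX3;H1]([#6])[#6] describes a trivalent nitrogen with one H, bonded to two carbons — a secondary amine.
The molecule carries an N-methylamino group (-NHCH3), whose atoms satisfy every constraint of the query, so the pattern matches.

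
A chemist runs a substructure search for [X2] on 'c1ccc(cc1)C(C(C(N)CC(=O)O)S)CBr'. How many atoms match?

2

The query [X2] means: any atom with exactly two total connections (bonds + H).
Check the 17 heavy atoms by environment: 5× C (X4) → no; 1× C (X3) → no; 1× O (X1) → no; 1× O (X2) → match; 1× S (X2) → match; 1× Br (X1) → no; 1× N (X3) → no; 6× c (aromatic, X3) → no.
Summing the matching environments: 1 + 1 = 2 matching atoms.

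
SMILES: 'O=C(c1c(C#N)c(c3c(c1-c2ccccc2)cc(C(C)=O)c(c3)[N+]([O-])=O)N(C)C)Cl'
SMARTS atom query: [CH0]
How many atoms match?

The query [CH0] means: aliphatic carbon with no attached hydrogen.
Check the 30 heavy atoms by environment: 9× c (aromatic, H0) → no; 7× c (aromatic, H1) → no; 2× N (H0) → no; 3× C (H3) → no; 3× C (H0) → match; 3× O (H0) → no; 1× Cl (H0) → no; 1× N (charge +1, H0) → no; 1× O (charge -1, H0) → no.
That gives 3 matching atoms.

3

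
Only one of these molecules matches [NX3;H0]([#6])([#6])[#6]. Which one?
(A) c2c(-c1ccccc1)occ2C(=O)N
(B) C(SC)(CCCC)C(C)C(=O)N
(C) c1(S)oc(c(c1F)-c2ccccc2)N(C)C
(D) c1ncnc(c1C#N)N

C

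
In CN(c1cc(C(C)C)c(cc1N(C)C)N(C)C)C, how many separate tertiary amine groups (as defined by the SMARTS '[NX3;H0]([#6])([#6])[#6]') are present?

3

[NX3;H0]([#6])([#6])[#6] is the SMARTS for a tertiary amine: a trivalent nitrogen with no H, bonded to three carbons.
The molecule carries 3 separate instances of a dimethylamino group (-N(CH3)2) meeting every constraint; each maps to a distinct set of atoms, giving 3 matches.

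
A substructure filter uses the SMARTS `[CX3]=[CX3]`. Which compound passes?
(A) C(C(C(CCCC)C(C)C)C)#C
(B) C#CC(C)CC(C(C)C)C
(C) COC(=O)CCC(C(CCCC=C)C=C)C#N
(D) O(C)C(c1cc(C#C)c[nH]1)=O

C

[CX3]=[CX3] describes a non-aromatic C=C double bond between two sp2 carbons (an alkene).
(A) has an ethynyl group (-C#CH) but the C-C bond is a triple bond, not a double bond.
(B) has an ethynyl group (-C#CH) but the C-C bond is a triple bond, not a double bond.
(C) contains a vinyl group (-CH=CH2), which satisfies every atom and bond constraint.
(D) has an ethynyl group (-C#CH) but the C-C bond is a triple bond, not a double bond.
So the answer is (C).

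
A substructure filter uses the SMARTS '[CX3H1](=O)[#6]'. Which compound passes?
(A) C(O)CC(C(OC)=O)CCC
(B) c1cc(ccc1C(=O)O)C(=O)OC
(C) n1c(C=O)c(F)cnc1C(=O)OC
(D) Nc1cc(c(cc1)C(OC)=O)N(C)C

C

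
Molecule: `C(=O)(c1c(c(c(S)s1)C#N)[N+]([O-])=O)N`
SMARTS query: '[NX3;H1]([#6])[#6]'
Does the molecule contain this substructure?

The pattern [NX3;H1]([#6])[#6] describes a trivalent nitrogen with one H, bonded to two carbons — a secondary amine.
The closest candidate here is a primary amide (-C(=O)NH2), but the -C(=O)NH2 nitrogen has H2, not H1. No other fragment satisfies the full query, so there is no match.

No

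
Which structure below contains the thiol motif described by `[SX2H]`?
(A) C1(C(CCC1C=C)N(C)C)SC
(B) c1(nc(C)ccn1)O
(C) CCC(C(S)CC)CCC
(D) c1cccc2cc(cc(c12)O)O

C

[SX2H] describes an aliphatic sulfur with two connections, one being H (a thiol).
(A) has a methylthio ether (-SCH3) but the sulfur has H0 (bonded to two carbons), not H1.
(B) has a hydroxyl group (-OH) but it is an -OH, not an -SH.
(C) contains a thiol (-SH), which satisfies every atom and bond constraint.
(D) has a hydroxyl group (-OH) but it is an -OH, not an -SH.
So the answer is (C).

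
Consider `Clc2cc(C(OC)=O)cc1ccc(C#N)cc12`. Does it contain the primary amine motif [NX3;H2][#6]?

No

The pattern [NX3;H2][#6] describes a trivalent nitrogen with two H attached to carbon — a primary amine.
The closest candidate here is a nitrile (-C#N), but the nitrogen is NX1 (triple-bonded), not NX3 with two H. No other fragment satisfies the full query, so there is no match.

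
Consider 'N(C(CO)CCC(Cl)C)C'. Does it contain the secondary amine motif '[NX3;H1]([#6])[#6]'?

Yes

The pattern [NX3;H1]([#6])[#6] describes a trivalent nitrogen with one H, bonded to two carbons — a secondary amine.
The molecule carries an N-methylamino group (-NHCH3), whose atoms satisfy every constraint of the query, so the pattern matches.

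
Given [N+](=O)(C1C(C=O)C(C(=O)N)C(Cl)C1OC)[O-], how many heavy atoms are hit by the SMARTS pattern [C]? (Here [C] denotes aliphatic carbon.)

8

The query [C] means: uppercase C matches aliphatic (non-aromatic) carbon only.
Check the 16 heavy atoms by environment: 8× C → match; 4× O → no; 1× N → no; 1× Cl → no; 1× N (charge +1) → no; 1× O (charge -1) → no.
That gives 8 matching atoms.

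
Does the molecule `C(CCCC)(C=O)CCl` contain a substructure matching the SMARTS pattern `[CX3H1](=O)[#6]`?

The pattern [CX3H1](=O)[#6] describes an sp2 carbon with one H, double-bonded to O and single-bonded to carbon — an aldehyde.
The molecule carries an aldehyde (-CHO), whose atoms satisfy every constraint of the query, so the pattern matches.

Yes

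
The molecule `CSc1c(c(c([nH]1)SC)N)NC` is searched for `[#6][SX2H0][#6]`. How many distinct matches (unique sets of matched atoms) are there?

[#6][SX2H0][#6] is the SMARTS for a thioether: an aliphatic sulfur bridging two carbons with no H on the sulfur.
The molecule carries 2 separate instances of a methylthio ether (-SCH3) meeting every constraint; each maps to a distinct set of atoms, giving 2 matches.

2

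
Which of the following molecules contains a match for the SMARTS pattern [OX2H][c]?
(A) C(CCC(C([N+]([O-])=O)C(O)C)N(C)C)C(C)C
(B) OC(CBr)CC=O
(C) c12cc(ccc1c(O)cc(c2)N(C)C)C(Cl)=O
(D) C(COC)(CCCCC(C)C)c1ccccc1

[OX2H][c] describes a hydroxyl oxygen attached to an aromatic carbon (a phenol).
(A) has a hydroxyl group (-OH) but the -OH is on an aliphatic carbon, not an aromatic c.
(B) has a hydroxyl group (-OH) but the -OH is on an aliphatic carbon, not an aromatic c.
(C) contains a hydroxyl group (-OH), which satisfies every atom and bond constraint.
(D) has a methoxy ether (-OCH3) but the oxygen has H0, not H1.
So the answer is (C).

C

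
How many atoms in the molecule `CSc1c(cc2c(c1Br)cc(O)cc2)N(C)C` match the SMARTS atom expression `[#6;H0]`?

The query [#6;H0] means: any carbon with no attached hydrogen.
Check the 17 heavy atoms by environment: 6× c (aromatic, H0) → match; 4× c (aromatic, H1) → no; 1× Br (H0) → no; 1× N (H0) → no; 3× C (H3) → no; 1× S (H0) → no; 1× O (H1) → no.
That gives 6 matching atoms.

6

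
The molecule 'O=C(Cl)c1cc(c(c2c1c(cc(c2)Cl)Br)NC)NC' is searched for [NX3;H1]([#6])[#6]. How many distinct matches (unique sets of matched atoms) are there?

[NX3;H1]([#6])[#6] is the SMARTS for a secondary amine: a trivalent nitrogen with one H, bonded to two carbons.
The molecule carries 2 separate instances of an N-methylamino group (-NHCH3) meeting every constraint; each maps to a distinct set of atoms, giving 2 matches.

2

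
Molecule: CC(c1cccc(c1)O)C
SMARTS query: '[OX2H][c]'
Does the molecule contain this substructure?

Yes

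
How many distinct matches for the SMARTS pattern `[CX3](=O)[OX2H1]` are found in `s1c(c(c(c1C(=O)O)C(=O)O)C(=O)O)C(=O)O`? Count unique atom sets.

[CX3](=O)[OX2H1] is the SMARTS for a carboxylic acid: an sp2 carbon double-bonded to O and single-bonded to an -OH oxygen.
The molecule carries 4 separate instances of a carboxylic acid group (-C(=O)OH) meeting every constraint; each maps to a distinct set of atoms, giving 4 matches.

4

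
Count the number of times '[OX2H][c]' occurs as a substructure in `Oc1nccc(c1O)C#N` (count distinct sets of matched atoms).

2

[OX2H][c] is the SMARTS for a phenol: a hydroxyl oxygen attached to an aromatic carbon.
The molecule carries 2 separate instances of a hydroxyl group (-OH) meeting every constraint; each maps to a distinct set of atoms, giving 2 matches.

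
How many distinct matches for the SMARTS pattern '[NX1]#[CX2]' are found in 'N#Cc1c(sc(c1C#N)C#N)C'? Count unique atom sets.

3

[NX1]#[CX2] is the SMARTS for a nitrile: a nitrogen triple-bonded to a two-connected carbon.
The molecule carries 3 separate instances of a nitrile (-C#N) meeting every constraint; each maps to a distinct set of atoms, giving 3 matches.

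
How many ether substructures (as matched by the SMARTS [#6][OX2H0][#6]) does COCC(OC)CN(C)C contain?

2

[#6][OX2H0][#6] is the SMARTS for an ether: an aliphatic oxygen bridging two carbons with no H on the oxygen.
The molecule carries 2 separate instances of a methoxy ether (-OCH3) meeting every constraint; each maps to a distinct set of atoms, giving 2 matches.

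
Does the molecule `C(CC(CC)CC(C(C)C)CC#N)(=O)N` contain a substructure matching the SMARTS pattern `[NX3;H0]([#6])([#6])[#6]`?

No

The pattern [NX3;H0]([#6])([#6])[#6] describes a trivalent nitrogen with no H, bonded to three carbons — a tertiary amine.
The closest candidate here is a primary amide (-C(=O)NH2), but the amide nitrogen has H2 and only one carbon neighbour. No other fragment satisfies the full query, so there is no match.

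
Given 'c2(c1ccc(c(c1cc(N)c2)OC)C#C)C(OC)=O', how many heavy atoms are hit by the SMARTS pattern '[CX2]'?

The query [CX2] means: C with X2: aliphatic carbon with exactly 2 total connections.
Check the 19 heavy atoms by environment: 10× c (aromatic, X3) → no; 1× N (X3) → no; 2× C (X2) → match; 2× O (X2) → no; 2× C (X4) → no; 1× C (X3) → no; 1× O (X1) → no.
That gives 2 matching atoms.

2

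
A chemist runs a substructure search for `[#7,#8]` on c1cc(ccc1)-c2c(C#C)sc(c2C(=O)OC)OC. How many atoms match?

The query [#7,#8] means: nitrogen or oxygen (comma = OR).
Check the 19 heavy atoms by environment: 1× s (aromatic) → no; 10× c (aromatic) → no; 3× O → match; 5× C → no.
That gives 3 matching atoms.

3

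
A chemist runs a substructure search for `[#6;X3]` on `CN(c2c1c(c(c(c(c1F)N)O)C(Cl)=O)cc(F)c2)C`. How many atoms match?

11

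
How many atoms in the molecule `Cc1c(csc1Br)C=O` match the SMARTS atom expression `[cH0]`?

3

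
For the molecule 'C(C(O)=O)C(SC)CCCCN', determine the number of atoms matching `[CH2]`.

5

The query [CH2] means: aliphatic carbon with exactly two hydrogens.
Check the 12 heavy atoms by environment: 5× C (H2) → match; 1× C (H1) → no; 1× C (H0) → no; 1× O (H0) → no; 1× O (H1) → no; 1× N (H2) → no; 1× S (H0) → no; 1× C (H3) → no.
That gives 5 matching atoms.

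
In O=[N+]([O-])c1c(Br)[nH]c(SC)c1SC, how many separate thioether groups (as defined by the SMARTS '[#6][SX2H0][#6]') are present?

[#6][SX2H0][#6] is the SMARTS for a thioether: an aliphatic sulfur bridging two carbons with no H on the sulfur.
The molecule carries 2 separate instances of a methylthio ether (-SCH3) meeting every constraint; each maps to a distinct set of atoms, giving 2 matches.

2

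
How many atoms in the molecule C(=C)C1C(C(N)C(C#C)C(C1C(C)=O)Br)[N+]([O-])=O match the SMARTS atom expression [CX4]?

The query [CX4] means: C with X4: aliphatic carbon with exactly 4 total connections (bonds + H).
Check the 18 heavy atoms by environment: 7× C (X4) → match; 3× C (X3) → no; 2× O (X1) → no; 1× N (charge +1, X3) → no; 1× O (charge -1, X1) → no; 1× Br (X1) → no; 2× C (X2) → no; 1× N (X3) → no.
That gives 7 matching atoms.

7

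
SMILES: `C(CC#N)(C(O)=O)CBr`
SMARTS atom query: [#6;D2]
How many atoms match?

3

The query [#6;D2] means: any carbon bonded to exactly two heavy atoms.
Check the 9 heavy atoms by environment: 3× C (D2) → match; 2× C (D3) → no; 1× Br (D1) → no; 1× N (D1) → no; 2× O (D1) → no.
That gives 3 matching atoms.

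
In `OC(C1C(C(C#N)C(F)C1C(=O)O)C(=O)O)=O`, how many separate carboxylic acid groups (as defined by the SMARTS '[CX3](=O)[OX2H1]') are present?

3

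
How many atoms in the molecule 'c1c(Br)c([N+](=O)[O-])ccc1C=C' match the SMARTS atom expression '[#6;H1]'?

4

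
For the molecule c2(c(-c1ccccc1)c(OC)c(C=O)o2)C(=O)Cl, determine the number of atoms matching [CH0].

The query [CH0] means: aliphatic carbon with no attached hydrogen.
Check the 18 heavy atoms by environment: 1× o (aromatic, H0) → no; 5× c (aromatic, H0) → no; 5× c (aromatic, H1) → no; 1× C (H1) → no; 3× O (H0) → no; 1× C (H3) → no; 1× C (H0) → match; 1× Cl (H0) → no.
That gives 1 matching atom.

1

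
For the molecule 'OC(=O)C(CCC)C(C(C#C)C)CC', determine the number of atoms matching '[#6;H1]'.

4

Check the 14 heavy atoms by environment: 3× C (H3) → no; 3× C (H2) → no; 4× C (H1) → match; 2× C (H0) → no; 1× O (H0) → no; 1× O (H1) → no.
That gives 4 matching atoms.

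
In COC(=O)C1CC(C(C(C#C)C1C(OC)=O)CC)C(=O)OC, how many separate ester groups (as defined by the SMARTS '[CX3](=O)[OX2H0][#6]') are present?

3

[CX3](=O)[OX2H0][#6] is the SMARTS for an ester: a carbonyl carbon bonded to an oxygen that is itself bonded to carbon (no H on that O).
The molecule carries 3 separate instances of a methyl-ester group (-C(=O)OCH3) meeting every constraint; each maps to a distinct set of atoms, giving 3 matches.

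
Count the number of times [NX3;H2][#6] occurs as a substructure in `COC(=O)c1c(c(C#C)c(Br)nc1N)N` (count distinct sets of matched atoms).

[NX3;H2][#6] is the SMARTS for a primary amine: a trivalent nitrogen with two H attached to carbon.
The molecule carries 2 separate instances of a primary amino group (-NH2) meeting every constraint; each maps to a distinct set of atoms, giving 2 matches.

2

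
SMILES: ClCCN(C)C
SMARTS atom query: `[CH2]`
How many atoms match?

The query [CH2] means: aliphatic carbon with exactly two hydrogens.
Check the 6 heavy atoms by environment: 2× C (H2) → match; 1× Cl (H0) → no; 1× N (H0) → no; 2× C (H3) → no.
That gives 2 matching atoms.

2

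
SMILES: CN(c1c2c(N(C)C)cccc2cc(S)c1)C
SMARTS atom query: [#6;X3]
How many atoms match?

The query [#6;X3] means: any carbon (aromatic or not) with three total connections.
Check the 17 heavy atoms by environment: 10× c (aromatic, X3) → match; 2× N (X3) → no; 4× C (X4) → no; 1× S (X2) → no.
That gives 10 matching atoms.

10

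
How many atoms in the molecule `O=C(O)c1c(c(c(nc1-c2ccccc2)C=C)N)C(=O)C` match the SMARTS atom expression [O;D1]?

3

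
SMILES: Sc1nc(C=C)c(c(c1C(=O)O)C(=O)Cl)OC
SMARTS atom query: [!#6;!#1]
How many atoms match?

7

The query [!#6;!#1] means: not carbon and not hydrogen — any heteroatom.
Check the 17 heavy atoms by environment: 1× n (aromatic) → match; 5× c (aromatic) → no; 4× O → match; 5× C → no; 1× Cl → match; 1× S → match.
Summing the matching environments: 1 + 4 + 1 + 1 = 7 matching atoms.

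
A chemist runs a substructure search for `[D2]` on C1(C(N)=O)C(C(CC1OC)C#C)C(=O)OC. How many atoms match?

4

The query [D2] means: atom with exactly two heavy-atom neighbours.
Check the 16 heavy atoms by environment: 2× C (D2) → match; 6× C (D3) → no; 2× O (D1) → no; 2× O (D2) → match; 3× C (D1) → no; 1× N (D1) → no.
Summing the matching environments: 2 + 2 = 4 matching atoms.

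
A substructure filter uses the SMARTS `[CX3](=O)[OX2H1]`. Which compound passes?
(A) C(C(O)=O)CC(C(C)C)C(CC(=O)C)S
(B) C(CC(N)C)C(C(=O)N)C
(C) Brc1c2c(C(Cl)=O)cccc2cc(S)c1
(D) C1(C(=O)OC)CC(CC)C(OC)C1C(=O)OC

A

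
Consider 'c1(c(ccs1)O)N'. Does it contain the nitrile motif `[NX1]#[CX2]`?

No

The pattern [NX1]#[CX2] describes a nitrogen triple-bonded to a two-connected carbon — a nitrile.
The closest candidate here is a primary amino group (-NH2), but the nitrogen is NX3 (three connections), not NX1 triple-bonded. No other fragment satisfies the full query, so there is no match.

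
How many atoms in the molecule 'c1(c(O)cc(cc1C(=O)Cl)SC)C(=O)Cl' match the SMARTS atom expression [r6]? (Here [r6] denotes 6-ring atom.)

6

The query [r6] means: r6 matches atoms in a six-membered ring.
Check the 15 heavy atoms by environment: 6× c (aromatic, in 6-ring) → match; 3× C (acyclic) → no; 3× O (acyclic) → no; 2× Cl (acyclic) → no; 1× S (acyclic) → no.
That gives 6 matching atoms.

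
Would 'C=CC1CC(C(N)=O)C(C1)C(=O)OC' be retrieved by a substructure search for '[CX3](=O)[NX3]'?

The pattern [CX3](=O)[NX3] describes a carbonyl carbon bonded to a trivalent nitrogen — an amide.
The molecule carries a primary amide (-C(=O)NH2), whose atoms satisfy every constraint of the query, so the pattern matches.

Yes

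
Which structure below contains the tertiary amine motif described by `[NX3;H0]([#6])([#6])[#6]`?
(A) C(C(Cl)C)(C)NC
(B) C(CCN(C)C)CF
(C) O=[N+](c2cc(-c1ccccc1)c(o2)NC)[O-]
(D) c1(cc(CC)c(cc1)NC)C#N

[NX3;H0]([#6])([#6])[#6] describes a trivalent nitrogen with no H, bonded to three carbons (a tertiary amine).
(A) has an N-methylamino group (-NHCH3) but the nitrogen still has one H (H1), not H0.
(B) contains a dimethylamino group (-N(CH3)2), which satisfies every atom and bond constraint.
(C) has an N-methylamino group (-NHCH3) but the nitrogen still has one H (H1), not H0.
(D) has an N-methylamino group (-NHCH3) but the nitrogen still has one H (H1), not H0.
So the answer is (B).

B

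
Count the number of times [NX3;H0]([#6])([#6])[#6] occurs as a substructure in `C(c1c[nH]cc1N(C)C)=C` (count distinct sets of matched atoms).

1

[NX3;H0]([#6])([#6])[#6] is the SMARTS for a tertiary amine: a trivalent nitrogen with no H, bonded to three carbons.
Exactly one fragment in the molecule meets all constraints, giving 1 match.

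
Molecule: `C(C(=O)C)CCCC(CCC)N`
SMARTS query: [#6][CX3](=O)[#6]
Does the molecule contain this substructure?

Yes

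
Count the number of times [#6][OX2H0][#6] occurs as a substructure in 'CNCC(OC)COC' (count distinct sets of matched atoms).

2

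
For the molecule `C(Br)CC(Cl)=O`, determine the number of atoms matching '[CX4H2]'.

2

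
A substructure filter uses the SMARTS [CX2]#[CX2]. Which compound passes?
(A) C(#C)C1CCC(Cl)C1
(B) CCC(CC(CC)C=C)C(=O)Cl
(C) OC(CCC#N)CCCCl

A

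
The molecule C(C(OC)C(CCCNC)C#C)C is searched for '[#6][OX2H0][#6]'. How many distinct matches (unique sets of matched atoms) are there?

1

[#6][OX2H0][#6] is the SMARTS for an ether: an aliphatic oxygen bridging two carbons with no H on the oxygen.
Exactly one fragment in the molecule meets all constraints, giving 1 match.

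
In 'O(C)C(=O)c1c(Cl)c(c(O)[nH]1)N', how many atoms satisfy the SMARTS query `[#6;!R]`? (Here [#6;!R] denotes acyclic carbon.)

2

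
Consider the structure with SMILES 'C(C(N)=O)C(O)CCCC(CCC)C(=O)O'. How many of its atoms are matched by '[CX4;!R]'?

The query [CX4;!R] means: aliphatic carbon with four total connections, not in a ring.
Check the 16 heavy atoms by environment: 9× C (X4, acyclic) → match; 2× C (X3, acyclic) → no; 2× O (X1, acyclic) → no; 2× O (X2, acyclic) → no; 1× N (X3, acyclic) → no.
That gives 9 matching atoms.

9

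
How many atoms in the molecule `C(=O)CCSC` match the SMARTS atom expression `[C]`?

The query [C] means: uppercase C matches aliphatic (non-aromatic) carbon only.
Check the 6 heavy atoms by environment: 4× C → match; 1× O → no; 1× S → no.
That gives 4 matching atoms.

4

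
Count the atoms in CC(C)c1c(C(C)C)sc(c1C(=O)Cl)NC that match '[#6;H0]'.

The query [#6;H0] means: any carbon with no attached hydrogen.
Check the 16 heavy atoms by environment: 1× s (aromatic, H0) → no; 4× c (aromatic, H0) → match; 2× C (H1) → no; 5× C (H3) → no; 1× C (H0) → match; 1× O (H0) → no; 1× Cl (H0) → no; 1× N (H1) → no.
Summing the matching environments: 4 + 1 = 5 matching atoms.

5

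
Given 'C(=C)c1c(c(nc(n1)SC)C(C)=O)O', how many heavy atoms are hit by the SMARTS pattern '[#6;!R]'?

The query [#6;!R] means: carbon not in any ring.
Check the 14 heavy atoms by environment: 2× n (aromatic, in 6-ring) → no; 4× c (aromatic, in 6-ring) → no; 2× O (acyclic) → no; 5× C (acyclic) → match; 1× S (acyclic) → no.
That gives 5 matching atoms.

5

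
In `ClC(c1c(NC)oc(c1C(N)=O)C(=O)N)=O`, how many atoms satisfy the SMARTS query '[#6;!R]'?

The query [#6;!R] means: carbon not in any ring.
Check the 16 heavy atoms by environment: 1× o (aromatic, in 5-ring) → no; 4× c (aromatic, in 5-ring) → no; 4× C (acyclic) → match; 3× O (acyclic) → no; 3× N (acyclic) → no; 1× Cl (acyclic) → no.
That gives 4 matching atoms.

4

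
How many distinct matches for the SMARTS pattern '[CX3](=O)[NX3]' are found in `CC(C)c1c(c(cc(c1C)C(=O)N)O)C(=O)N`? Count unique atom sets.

2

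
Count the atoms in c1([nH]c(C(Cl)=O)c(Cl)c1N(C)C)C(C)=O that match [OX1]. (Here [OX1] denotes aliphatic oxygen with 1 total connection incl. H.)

2

Check the 15 heavy atoms by environment: 1× n (aromatic, X3) → no; 4× c (aromatic, X3) → no; 2× C (X3) → no; 2× O (X1) → match; 2× Cl (X1) → no; 1× N (X3) → no; 3× C (X4) → no.
That gives 2 matching atoms.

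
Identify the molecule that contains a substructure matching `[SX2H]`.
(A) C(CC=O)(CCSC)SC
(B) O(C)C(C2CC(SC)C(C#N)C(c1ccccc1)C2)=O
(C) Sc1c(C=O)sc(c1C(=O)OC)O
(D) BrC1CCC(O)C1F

C

[SX2H] describes an aliphatic sulfur with two connections, one being H (a thiol).
(A) has a methylthio ether (-SCH3) but the sulfur has H0 (bonded to two carbons), not H1.
(B) has a methylthio ether (-SCH3) but the sulfur has H0 (bonded to two carbons), not H1.
(C) contains a thiol (-SH), which satisfies every atom and bond constraint.
(D) has a hydroxyl group (-OH) but it is an -OH, not an -SH.
So the answer is (C).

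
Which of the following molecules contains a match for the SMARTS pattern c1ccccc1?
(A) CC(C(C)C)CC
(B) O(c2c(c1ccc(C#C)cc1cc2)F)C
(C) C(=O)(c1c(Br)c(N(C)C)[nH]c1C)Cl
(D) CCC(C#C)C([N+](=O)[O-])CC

B

c1ccccc1 describes six aromatic carbons in a ring (a benzene ring).
(A) has a methyl group (-CH3) but no six-membered all-carbon aromatic ring is present.
(B) contains the required atom environment, so the pattern matches.
(C) has a methyl group (-CH3) but no six-membered all-carbon aromatic ring is present.
(D) has a methyl group (-CH3) but no six-membered all-carbon aromatic ring is present.
So the answer is (B).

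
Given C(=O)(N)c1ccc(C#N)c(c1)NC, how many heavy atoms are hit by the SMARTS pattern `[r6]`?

Check the 13 heavy atoms by environment: 6× c (aromatic, in 6-ring) → match; 3× C (acyclic) → no; 1× O (acyclic) → no; 3× N (acyclic) → no.
That gives 6 matching atoms.

6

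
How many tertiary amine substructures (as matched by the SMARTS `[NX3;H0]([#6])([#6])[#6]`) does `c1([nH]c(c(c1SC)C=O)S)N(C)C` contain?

1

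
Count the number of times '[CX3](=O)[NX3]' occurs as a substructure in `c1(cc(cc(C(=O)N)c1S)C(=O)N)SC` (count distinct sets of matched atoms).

2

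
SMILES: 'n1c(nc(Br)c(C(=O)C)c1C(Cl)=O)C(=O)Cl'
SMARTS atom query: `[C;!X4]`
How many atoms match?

3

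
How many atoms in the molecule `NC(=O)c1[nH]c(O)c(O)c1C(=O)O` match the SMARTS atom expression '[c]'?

4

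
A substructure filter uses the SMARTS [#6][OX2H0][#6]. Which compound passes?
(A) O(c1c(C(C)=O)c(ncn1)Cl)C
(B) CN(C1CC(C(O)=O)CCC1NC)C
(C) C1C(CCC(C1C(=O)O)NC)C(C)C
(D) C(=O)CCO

[#6][OX2H0][#6] describes an aliphatic oxygen bridging two carbons with no H on the oxygen (an ether).
(A) contains a methoxy ether (-OCH3), which satisfies every atom and bond constraint.
(B) has a carboxylic acid group (-C(=O)OH) but the -OH oxygen has H1; the =O is OX1, not OX2.
(C) has a carboxylic acid group (-C(=O)OH) but the -OH oxygen has H1; the =O is OX1, not OX2.
(D) has a hydroxyl group (-OH) but the oxygen has H1, not H0 bridging two carbons.
So the answer is (A).

A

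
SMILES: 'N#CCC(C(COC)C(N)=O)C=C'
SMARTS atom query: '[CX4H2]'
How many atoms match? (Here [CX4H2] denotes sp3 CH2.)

2

The query [CX4H2] means: sp3 carbon (X4) with exactly two hydrogens.
Check the 13 heavy atoms by environment: 2× C (H2, X4) → match; 2× C (H1, X4) → no; 1× O (H0, X2) → no; 1× C (H3, X4) → no; 1× C (H0, X2) → no; 1× N (H0, X1) → no; 1× C (H1, X3) → no; 1× C (H2, X3) → no; 1× C (H0, X3) → no; 1× O (H0, X1) → no; 1× N (H2, X3) → no.
That gives 2 matching atoms.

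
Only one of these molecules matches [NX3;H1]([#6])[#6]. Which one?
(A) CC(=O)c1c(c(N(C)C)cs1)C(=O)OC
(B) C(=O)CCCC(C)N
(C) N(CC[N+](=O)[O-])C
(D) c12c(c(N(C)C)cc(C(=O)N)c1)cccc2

C

[NX3;H1]([#6])[#6] describes a trivalent nitrogen with one H, bonded to two carbons (a secondary amine).
(A) has a dimethylamino group (-N(CH3)2) but the nitrogen has H0, not H1.
(B) has a primary amino group (-NH2) but the nitrogen has H2 and only one carbon neighbour.
(C) contains an N-methylamino group (-NHCH3), which satisfies every atom and bond constraint.
(D) has a dimethylamino group (-N(CH3)2) but the nitrogen has H0, not H1.
So the answer is (C).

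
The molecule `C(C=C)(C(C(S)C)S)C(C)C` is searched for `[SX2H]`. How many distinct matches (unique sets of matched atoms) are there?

2

[SX2H] is the SMARTS for a thiol: an aliphatic sulfur with two connections, one being H.
The molecule carries 2 separate instances of a thiol (-SH) meeting every constraint; each maps to a distinct set of atoms, giving 2 matches.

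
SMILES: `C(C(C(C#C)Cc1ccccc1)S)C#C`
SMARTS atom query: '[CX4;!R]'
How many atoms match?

4

The query [CX4;!R] means: aliphatic carbon with four total connections, not in a ring.
Check the 15 heavy atoms by environment: 4× C (X4, acyclic) → match; 4× C (X2, acyclic) → no; 1× S (X2, acyclic) → no; 6× c (aromatic, X3, in 6-ring) → no.
That gives 4 matching atoms.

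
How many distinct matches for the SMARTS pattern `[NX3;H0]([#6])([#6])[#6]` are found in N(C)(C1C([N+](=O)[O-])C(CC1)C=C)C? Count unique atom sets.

[NX3;H0]([#6])([#6])[#6] is the SMARTS for a tertiary amine: a trivalent nitrogen with no H, bonded to three carbons.
Exactly one fragment in the molecule meets all constraints, giving 1 match.

1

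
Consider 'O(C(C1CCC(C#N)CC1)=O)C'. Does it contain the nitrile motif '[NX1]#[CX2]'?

The pattern [NX1]#[CX2] describes a nitrogen triple-bonded to a two-connected carbon — a nitrile.
The molecule carries a nitrile (-C#N), whose atoms satisfy every constraint of the query, so the pattern matches.

Yes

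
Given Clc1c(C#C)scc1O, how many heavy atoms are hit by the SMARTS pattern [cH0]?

3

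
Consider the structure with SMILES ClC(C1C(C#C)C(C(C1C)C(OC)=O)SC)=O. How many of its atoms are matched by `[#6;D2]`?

Check the 17 heavy atoms by environment: 7× C (D3) → no; 4× C (D1) → no; 2× O (D1) → no; 1× O (D2) → no; 1× S (D2) → no; 1× C (D2) → match; 1× Cl (D1) → no.
That gives 1 matching atom.

1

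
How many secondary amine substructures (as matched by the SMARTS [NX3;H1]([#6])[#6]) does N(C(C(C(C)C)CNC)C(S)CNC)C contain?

3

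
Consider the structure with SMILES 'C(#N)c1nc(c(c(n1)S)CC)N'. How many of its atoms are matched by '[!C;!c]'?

5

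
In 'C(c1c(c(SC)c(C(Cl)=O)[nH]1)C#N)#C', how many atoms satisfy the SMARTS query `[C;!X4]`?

4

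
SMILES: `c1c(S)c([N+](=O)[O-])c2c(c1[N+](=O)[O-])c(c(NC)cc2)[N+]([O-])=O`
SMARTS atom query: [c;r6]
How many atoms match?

10

The query [c;r6] means: aromatic carbon that belongs to a six-membered ring.
Check the 22 heavy atoms by environment: 10× c (aromatic, in 6-ring) → match; 3× N (charge +1, acyclic) → no; 3× O (charge -1, acyclic) → no; 3× O (acyclic) → no; 1× N (acyclic) → no; 1× C (acyclic) → no; 1× S (acyclic) → no.
That gives 10 matching atoms.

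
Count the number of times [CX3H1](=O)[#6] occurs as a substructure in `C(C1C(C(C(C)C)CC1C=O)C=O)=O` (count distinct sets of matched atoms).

3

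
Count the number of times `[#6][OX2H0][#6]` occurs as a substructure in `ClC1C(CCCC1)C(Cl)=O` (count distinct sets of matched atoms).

0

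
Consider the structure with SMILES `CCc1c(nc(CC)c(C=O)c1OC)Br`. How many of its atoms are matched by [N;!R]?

0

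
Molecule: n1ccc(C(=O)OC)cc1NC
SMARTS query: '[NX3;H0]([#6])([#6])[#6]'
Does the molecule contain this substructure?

No

The pattern [NX3;H0]([#6])([#6])[#6] describes a trivalent nitrogen with no H, bonded to three carbons — a tertiary amine.
The closest candidate here is an N-methylamino group (-NHCH3), but the nitrogen still has one H (H1), not H0. No other fragment satisfies the full query, so there is no match.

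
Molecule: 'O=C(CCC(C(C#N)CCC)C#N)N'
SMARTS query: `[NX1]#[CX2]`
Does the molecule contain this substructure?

Yes

The pattern [NX1]#[CX2] describes a nitrogen triple-bonded to a two-connected carbon — a nitrile.
The molecule carries a nitrile (-C#N), whose atoms satisfy every constraint of the query, so the pattern matches.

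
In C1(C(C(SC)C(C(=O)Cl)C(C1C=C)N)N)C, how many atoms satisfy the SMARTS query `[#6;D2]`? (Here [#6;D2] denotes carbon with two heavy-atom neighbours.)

1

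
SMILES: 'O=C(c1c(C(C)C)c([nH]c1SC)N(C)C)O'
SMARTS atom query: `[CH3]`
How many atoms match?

5

Check the 16 heavy atoms by environment: 1× n (aromatic, H1) → no; 4× c (aromatic, H0) → no; 1× C (H0) → no; 1× O (H0) → no; 1× O (H1) → no; 1× N (H0) → no; 5× C (H3) → match; 1× S (H0) → no; 1× C (H1) → no.
That gives 5 matching atoms.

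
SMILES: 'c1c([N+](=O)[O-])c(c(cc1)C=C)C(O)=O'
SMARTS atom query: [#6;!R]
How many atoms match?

The query [#6;!R] means: carbon not in any ring.
Check the 14 heavy atoms by environment: 6× c (aromatic, in 6-ring) → no; 1× N (charge +1, acyclic) → no; 1× O (charge -1, acyclic) → no; 3× O (acyclic) → no; 3× C (acyclic) → match.
That gives 3 matching atoms.

3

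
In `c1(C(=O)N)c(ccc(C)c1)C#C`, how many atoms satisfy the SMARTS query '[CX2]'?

The query [CX2] means: C with X2: aliphatic carbon with exactly 2 total connections.
Check the 12 heavy atoms by environment: 6× c (aromatic, X3) → no; 2× C (X2) → match; 1× C (X4) → no; 1× C (X3) → no; 1× O (X1) → no; 1× N (X3) → no.
That gives 2 matching atoms.

2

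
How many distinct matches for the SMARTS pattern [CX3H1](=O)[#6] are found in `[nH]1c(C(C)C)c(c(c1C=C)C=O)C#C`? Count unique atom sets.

[CX3H1](=O)[#6] is the SMARTS for an aldehyde: an sp2 carbon with one H, double-bonded to O and single-bonded to carbon.
Exactly one fragment in the molecule meets all constraints, giving 1 match.

1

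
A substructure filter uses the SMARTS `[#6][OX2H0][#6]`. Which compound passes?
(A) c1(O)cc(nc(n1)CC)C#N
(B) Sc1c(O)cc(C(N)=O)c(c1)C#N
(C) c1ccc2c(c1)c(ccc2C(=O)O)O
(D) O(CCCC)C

D

[#6][OX2H0][#6] describes an aliphatic oxygen bridging two carbons with no H on the oxygen (an ether).
(A) has a hydroxyl group (-OH) but the oxygen has H1, not H0 bridging two carbons.
(B) has a hydroxyl group (-OH) but the oxygen has H1, not H0 bridging two carbons.
(C) has a carboxylic acid group (-C(=O)OH) but the -OH oxygen has H1; the =O is OX1, not OX2.
(D) contains a methoxy ether (-OCH3), which satisfies every atom and bond constraint.
So the answer is (D).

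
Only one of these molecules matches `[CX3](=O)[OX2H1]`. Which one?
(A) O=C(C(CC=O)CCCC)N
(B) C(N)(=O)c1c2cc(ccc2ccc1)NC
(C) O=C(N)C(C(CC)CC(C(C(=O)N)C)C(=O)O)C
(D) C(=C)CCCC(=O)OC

C

[CX3](=O)[OX2H1] describes an sp2 carbon double-bonded to O and single-bonded to an -OH oxygen (a carboxylic acid).
(A) has a primary amide (-C(=O)NH2) but the carbonyl is bonded to N, not to an -OH oxygen.
(B) has a primary amide (-C(=O)NH2) but the carbonyl is bonded to N, not to an -OH oxygen.
(C) contains a carboxylic acid group (-C(=O)OH), which satisfies every atom and bond constraint.
(D) has a methyl-ester group (-C(=O)OCH3) but the singly-bonded O has no H (OX2H0, not OX2H1).
So the answer is (C).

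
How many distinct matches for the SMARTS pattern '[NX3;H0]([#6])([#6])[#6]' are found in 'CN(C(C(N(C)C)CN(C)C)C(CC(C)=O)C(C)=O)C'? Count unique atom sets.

[NX3;H0]([#6])([#6])[#6] is the SMARTS for a tertiary amine: a trivalent nitrogen with no H, bonded to three carbons.
The molecule carries 3 separate instances of a dimethylamino group (-N(CH3)2) meeting every constraint; each maps to a distinct set of atoms, giving 3 matches.

3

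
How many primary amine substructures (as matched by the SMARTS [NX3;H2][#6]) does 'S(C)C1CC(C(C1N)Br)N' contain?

[NX3;H2][#6] is the SMARTS for a primary amine: a trivalent nitrogen with two H attached to carbon.
The molecule carries 2 separate instances of a primary amino group (-NH2) meeting every constraint; each maps to a distinct set of atoms, giving 2 matches.

2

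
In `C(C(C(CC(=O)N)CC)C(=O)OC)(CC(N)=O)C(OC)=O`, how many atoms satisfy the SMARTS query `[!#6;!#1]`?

The query [!#6;!#1] means: not carbon and not hydrogen — any heteroatom.
Check the 21 heavy atoms by environment: 13× C → no; 6× O → match; 2× N → match.
Summing the matching environments: 6 + 2 = 8 matching atoms.

8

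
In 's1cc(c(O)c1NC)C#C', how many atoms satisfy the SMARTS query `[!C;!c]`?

3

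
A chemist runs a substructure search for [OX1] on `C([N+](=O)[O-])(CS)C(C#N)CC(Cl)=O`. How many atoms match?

3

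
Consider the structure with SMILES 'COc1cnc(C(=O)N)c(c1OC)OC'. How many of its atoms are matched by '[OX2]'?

3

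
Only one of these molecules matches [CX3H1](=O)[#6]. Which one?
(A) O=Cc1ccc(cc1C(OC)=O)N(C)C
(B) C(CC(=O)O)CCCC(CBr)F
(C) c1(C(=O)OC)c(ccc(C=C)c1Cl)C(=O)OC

A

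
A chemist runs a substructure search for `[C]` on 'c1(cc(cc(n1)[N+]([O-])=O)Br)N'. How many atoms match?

0

The query [C] means: uppercase C matches aliphatic (non-aromatic) carbon only.
Check the 11 heavy atoms by environment: 1× n (aromatic) → no; 5× c (aromatic) → no; 1× N (charge +1) → no; 1× O (charge -1) → no; 1× O → no; 1× N → no; 1× Br → no.
No environment satisfies the query, so 0 matching atoms.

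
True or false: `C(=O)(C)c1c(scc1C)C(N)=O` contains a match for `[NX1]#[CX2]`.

False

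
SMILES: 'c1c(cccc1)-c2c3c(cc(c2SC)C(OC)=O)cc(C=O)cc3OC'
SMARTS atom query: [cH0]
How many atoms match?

Check the 26 heavy atoms by environment: 8× c (aromatic, H0) → match; 8× c (aromatic, H1) → no; 1× S (H0) → no; 3× C (H3) → no; 1× C (H1) → no; 4× O (H0) → no; 1× C (H0) → no.
That gives 8 matching atoms.

8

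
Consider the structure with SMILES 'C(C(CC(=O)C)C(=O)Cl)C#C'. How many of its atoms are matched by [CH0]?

3

Check the 11 heavy atoms by environment: 2× C (H2) → no; 2× C (H1) → no; 3× C (H0) → match; 2× O (H0) → no; 1× C (H3) → no; 1× Cl (H0) → no.
That gives 3 matching atoms.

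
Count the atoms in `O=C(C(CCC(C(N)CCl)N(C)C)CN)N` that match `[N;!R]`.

The query [N;!R] means: aliphatic nitrogen not in a ring.
Check the 16 heavy atoms by environment: 10× C (acyclic) → no; 1× O (acyclic) → no; 4× N (acyclic) → match; 1× Cl (acyclic) → no.
That gives 4 matching atoms.

4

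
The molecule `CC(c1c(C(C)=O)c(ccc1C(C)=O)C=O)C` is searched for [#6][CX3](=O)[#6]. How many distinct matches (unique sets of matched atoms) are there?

2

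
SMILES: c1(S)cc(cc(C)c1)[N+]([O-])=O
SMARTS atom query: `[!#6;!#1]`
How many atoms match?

4

The query [!#6;!#1] means: not carbon and not hydrogen — any heteroatom.
Check the 11 heavy atoms by environment: 6× c (aromatic) → no; 1× C → no; 1× S → match; 1× N (charge +1) → match; 1× O (charge -1) → match; 1× O → match.
Summing the matching environments: 1 + 1 + 1 + 1 = 4 matching atoms.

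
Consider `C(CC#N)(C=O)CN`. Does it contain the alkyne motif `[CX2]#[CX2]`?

The pattern [CX2]#[CX2] describes a carbon-carbon triple bond — an alkyne.
The closest candidate here is a nitrile (-C#N), but the triple bond is C#N, not C#C. No other fragment satisfies the full query, so there is no match.

No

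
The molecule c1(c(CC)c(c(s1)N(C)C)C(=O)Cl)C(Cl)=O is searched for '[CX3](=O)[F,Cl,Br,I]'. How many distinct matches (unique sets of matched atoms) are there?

2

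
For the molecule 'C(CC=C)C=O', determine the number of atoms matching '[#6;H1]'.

2

The query [#6;H1] means: any carbon bearing exactly one hydrogen.
Check the 6 heavy atoms by environment: 3× C (H2) → no; 2× C (H1) → match; 1× O (H0) → no.
That gives 2 matching atoms.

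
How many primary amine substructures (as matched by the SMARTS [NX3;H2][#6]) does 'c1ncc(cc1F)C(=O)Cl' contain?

[NX3;H2][#6] is the SMARTS for a primary amine: a trivalent nitrogen with two H attached to carbon.
No fragment in the molecule satisfies every constraint, giving 0 matches.

0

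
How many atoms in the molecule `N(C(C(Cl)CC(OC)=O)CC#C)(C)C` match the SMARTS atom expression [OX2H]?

0

The query [OX2H] means: aliphatic oxygen with two connections, one of which is H — an -OH oxygen.
Check the 14 heavy atoms by environment: 2× C (H2, X4) → no; 2× C (H1, X4) → no; 1× N (H0, X3) → no; 3× C (H3, X4) → no; 1× Cl (H0, X1) → no; 1× C (H0, X3) → no; 1× O (H0, X1) → no; 1× O (H0, X2) → no; 1× C (H0, X2) → no; 1× C (H1, X2) → no.
No environment satisfies the query, so 0 matching atoms.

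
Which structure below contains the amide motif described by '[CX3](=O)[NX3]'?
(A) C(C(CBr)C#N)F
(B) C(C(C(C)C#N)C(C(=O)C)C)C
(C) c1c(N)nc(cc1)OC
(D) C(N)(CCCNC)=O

[CX3](=O)[NX3] describes a carbonyl carbon bonded to a trivalent nitrogen (an amide).
(A) has a nitrile (-C#N) but the nitrile N is NX1 (triple-bonded), not NX3.
(B) has a nitrile (-C#N) but the nitrile N is NX1 (triple-bonded), not NX3.
(C) has a primary amino group (-NH2) but the -NH2 is not attached to a carbonyl carbon.
(D) contains a primary amide (-C(=O)NH2), which satisfies every atom and bond constraint.
So the answer is (D).

D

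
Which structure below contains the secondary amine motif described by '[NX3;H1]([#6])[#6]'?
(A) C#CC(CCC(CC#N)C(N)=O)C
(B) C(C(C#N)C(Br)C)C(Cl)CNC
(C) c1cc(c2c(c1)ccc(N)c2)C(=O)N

B

[NX3;H1]([#6])[#6] describes a trivalent nitrogen with one H, bonded to two carbons (a secondary amine).
(A) has a primary amide (-C(=O)NH2) but the -C(=O)NH2 nitrogen has H2, not H1.
(B) contains an N-methylamino group (-NHCH3), which satisfies every atom and bond constraint.
(C) has a primary amide (-C(=O)NH2) but the -C(=O)NH2 nitrogen has H2, not H1.
So the answer is (B).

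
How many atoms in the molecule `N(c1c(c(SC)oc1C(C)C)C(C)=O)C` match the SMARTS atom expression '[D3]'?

6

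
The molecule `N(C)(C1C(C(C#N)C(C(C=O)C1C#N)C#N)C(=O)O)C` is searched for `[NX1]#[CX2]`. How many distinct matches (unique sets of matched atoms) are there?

3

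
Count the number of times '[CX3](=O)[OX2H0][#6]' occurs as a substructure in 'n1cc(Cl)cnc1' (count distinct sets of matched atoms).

0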